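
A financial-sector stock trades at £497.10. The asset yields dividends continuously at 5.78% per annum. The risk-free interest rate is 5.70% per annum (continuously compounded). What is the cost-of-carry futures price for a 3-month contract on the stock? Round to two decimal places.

£497.00

F = S·e^((r − q)T) = 497.10 · e^((0.0570 − 0.0578) × 3/12)
= 497.10 · e^-0.000200 = 497.10 × 0.999800
F = £497.00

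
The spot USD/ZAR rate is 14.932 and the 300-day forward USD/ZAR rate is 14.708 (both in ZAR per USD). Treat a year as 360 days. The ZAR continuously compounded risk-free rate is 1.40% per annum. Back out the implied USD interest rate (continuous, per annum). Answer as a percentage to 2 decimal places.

3.21%

F = S·e^((r_ZAR − r_USD)T) ⇒ r_USD = r_ZAR − ln(F/S)/T
ln(14.708/14.932) = -0.015115; /(300/360) = -0.018138
r_USD = 0.0140 + 0.018138 = 0.032138
r_USD = 3.21%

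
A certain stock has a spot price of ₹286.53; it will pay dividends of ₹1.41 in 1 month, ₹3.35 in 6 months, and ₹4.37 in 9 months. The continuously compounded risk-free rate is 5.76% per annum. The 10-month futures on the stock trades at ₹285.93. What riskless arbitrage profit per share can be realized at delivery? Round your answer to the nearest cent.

₹5.41 per share

PV(dividends) I = 1.41·e^(−0.0576·1/12) + 3.35·e^(−0.0576·6/12) + 4.37·e^(−0.0576·9/12) = 8.8434
Fair futures F* = (S − I)·e^(rT) = (286.53 − 8.8434)·e^0.048000 = 277.6866 × 1.049171 = 291.3407
Market ₹285.93 < fair 291.3407: forward underpriced → reverse cash-and-carry (short the stock, invest proceeds at r, pay the dividends, go long the forward).
Profit at T = |F_mkt − F*| = |285.93 − 291.3407| = ₹5.41 per share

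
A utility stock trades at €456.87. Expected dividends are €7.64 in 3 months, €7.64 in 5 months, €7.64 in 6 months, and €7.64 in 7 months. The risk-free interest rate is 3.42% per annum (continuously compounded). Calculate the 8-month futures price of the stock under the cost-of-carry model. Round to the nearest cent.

PV(dividends) I = 7.64·e^(−0.0342·3/12) + 7.64·e^(−0.0342·5/12) + 7.64·e^(−0.0342·6/12) + 7.64·e^(−0.0342·7/12)
I = 7.5750 + 7.5319 + 7.5105 + 7.4891 = 30.1065
F = (S − I)·e^(rT) = (456.87 − 30.1065) · e^(0.0342·8/12)
= 426.7635 · e^0.022800 = 426.7635 × 1.023062 = €436.61

€436.61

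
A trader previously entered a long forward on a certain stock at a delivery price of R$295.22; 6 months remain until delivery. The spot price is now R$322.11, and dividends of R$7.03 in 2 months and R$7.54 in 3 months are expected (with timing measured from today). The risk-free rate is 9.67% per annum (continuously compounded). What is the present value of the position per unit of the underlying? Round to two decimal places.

PV(remaining dividends) I = 7.03·e^(−0.0967·2/12) + 7.54·e^(−0.0967·3/12) = 14.2775
Current forward F = (S − I)·e^(rT) = (322.11 − 14.2775)·e^(0.0967·6/12) = 307.8325 × 1.049538 = 323.0819
Value (long) = (F − K)·e^(−rT) = (323.0819 − 295.22) × 0.952800 = 26.5468
Value = R$26.55

R$26.55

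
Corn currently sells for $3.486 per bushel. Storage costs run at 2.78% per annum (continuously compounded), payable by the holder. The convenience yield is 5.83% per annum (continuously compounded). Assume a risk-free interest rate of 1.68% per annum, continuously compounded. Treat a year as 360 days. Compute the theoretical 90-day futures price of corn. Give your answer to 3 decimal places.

Net carry = r + u − y = 0.0168 + 0.0278 − 0.0583 = -0.0137
F = S·e^((r+u−y)T) = 3.486 · e^(-0.0137 × 90/360) = 3.486 · e^-0.003425
= 3.486 × 0.996581 = $3.474 per bushel

$3.474 per bushel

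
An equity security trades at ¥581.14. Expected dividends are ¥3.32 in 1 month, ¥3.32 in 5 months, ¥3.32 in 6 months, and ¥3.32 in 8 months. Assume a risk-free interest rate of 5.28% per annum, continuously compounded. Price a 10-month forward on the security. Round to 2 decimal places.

¥593.70

PV(dividends) I = 3.32·e^(−0.0528·1/12) + 3.32·e^(−0.0528·5/12) + 3.32·e^(−0.0528·6/12) + 3.32·e^(−0.0528·8/12)
I = 3.3054 + 3.2478 + 3.2335 + 3.2052 = 12.9919
F = (S − I)·e^(rT) = (581.14 − 12.9919) · e^(0.0528·10/12)
= 568.1481 · e^0.044000 = 568.1481 × 1.044982 = ¥593.70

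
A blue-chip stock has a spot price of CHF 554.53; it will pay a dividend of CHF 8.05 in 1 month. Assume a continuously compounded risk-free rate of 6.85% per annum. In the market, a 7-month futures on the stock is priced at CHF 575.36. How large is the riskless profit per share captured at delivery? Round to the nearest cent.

CHF 6.55 per share

PV(dividends) I = 8.05·e^(−0.0685·1/12) = 8.0042
Fair futures F* = (S − I)·e^(rT) = (554.53 − 8.0042)·e^0.039958 = 546.5258 × 1.040767 = 568.8060
Market CHF 575.36 > fair 568.8060: forward overpriced → cash-and-carry (borrow at r, buy the stock and collect the dividends, short the forward).
Profit at T = |F_mkt − F*| = |575.36 − 568.8060| = CHF 6.55 per share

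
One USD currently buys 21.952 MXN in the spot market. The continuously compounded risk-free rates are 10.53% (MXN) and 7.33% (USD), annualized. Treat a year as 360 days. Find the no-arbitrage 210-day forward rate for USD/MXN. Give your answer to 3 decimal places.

22.366

F = S·e^((r_MXN − r_USD)T) = 21.952 · e^((0.1053 − 0.0733) × 210/360)
= 21.952 · e^0.018667 = 21.952 × 1.018842
F = 22.366 MXN per USD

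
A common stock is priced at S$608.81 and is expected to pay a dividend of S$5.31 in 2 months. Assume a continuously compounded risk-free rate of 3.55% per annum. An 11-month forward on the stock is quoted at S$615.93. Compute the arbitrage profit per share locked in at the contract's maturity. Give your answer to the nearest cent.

S$7.56 per share

PV(dividends) I = 5.31·e^(−0.0355·2/12) = 5.2787
Fair forward F* = (S − I)·e^(rT) = (608.81 − 5.2787)·e^0.032542 = 603.5313 × 1.033077 = 623.4943
Market S$615.93 < fair 623.4943: forward underpriced → reverse cash-and-carry (short the stock, invest proceeds at r, pay the dividends, go long the forward).
Profit at T = |F_mkt − F*| = |615.93 − 623.4943| = S$7.56 per share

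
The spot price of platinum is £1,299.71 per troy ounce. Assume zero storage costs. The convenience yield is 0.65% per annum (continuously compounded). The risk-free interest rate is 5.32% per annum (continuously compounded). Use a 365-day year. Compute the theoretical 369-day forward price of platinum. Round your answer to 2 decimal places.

£1,362.54 per troy ounce

Net carry = r + u − y = 0.0532 + 0.0000 − 0.0065 = 0.0467
F = S·e^((r+u−y)T) = 1299.71 · e^(0.0467 × 369/365) = 1299.71 · e^0.04721178
= 1299.71 × 1.04834400 = £1,362.54 per troy ounce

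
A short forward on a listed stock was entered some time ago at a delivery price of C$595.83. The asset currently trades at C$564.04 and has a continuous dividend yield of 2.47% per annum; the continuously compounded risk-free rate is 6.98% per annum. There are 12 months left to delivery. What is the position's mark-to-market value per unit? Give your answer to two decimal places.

C$5.38

Current fair forward for the remaining 12 months: F = S·e^((r − q)·T), (r − q) = 0.0698 − 0.0247 = 0.0451
F = 564.04 · e^(0.0451 × 12/12) = 564.04 × 1.046132 = 590.0603
Value of long forward = (F − K)·e^(−rT) = (590.0603 − 595.83) · e^(−0.0698·12/12)
= -5.7697 × 0.932580 = -5.38
Short position value = −(long value) = C$5.38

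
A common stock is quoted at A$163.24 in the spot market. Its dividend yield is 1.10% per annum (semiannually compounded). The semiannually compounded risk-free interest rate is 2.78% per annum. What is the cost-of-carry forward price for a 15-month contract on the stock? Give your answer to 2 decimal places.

A$166.67

F = S · (1+r/2)^(2T) / (1+q/2)^(2T)
= 163.24 × 1.035113 / 1.013807 = 163.24 × 1.021016
F = A$166.67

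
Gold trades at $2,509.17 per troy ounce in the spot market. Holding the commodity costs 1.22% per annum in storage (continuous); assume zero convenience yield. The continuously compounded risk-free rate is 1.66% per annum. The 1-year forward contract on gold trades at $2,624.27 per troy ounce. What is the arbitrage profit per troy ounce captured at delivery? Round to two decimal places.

Fair forward: F* = S·e^(carry·T), with carry = (r + u) = 0.0166 + 0.0122 = 0.0288
F* = 2509.17 · e^(0.0288 × 12/12) = 2509.17 · e^0.02880000 = 2509.17 × 1.02921873 = $2582.4848
Market $2624.27 > fair $2582.4848: forward overpriced → cash-and-carry (buy spot, short the forward).
At maturity, profit = |F_mkt − F*| = |2624.27 − 2582.4848| = $41.79 per troy ounce

$41.79 per troy ounce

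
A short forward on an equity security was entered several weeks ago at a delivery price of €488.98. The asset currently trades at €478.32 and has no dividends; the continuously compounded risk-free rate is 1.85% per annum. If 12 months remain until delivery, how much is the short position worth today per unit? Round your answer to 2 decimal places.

€1.70

Current fair forward for the remaining 12 months: F = S·e^(r·T), r = 0.0185
F = 478.32 · e^(0.0185 × 12/12) = 478.32 × 1.018672 = 487.2512
Value of long forward = (F − K)·e^(−rT) = (487.2512 − 488.98) · e^(−0.0185·12/12)
= -1.7288 × 0.981670 = -1.70
Short position value = −(long value) = €1.70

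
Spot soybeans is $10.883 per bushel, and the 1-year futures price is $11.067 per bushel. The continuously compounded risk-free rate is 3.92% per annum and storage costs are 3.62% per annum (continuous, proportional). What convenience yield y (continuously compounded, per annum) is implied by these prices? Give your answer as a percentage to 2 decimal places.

F = S·e^((r+u−y)T) ⇒ (r+u−y) = ln(F/S)/T
ln(11.067/10.883) = 0.016766; /T ⇒ 0.016766
y = r + u − ln(F/S)/T = 0.0392 + 0.0362 − 0.016766 = 0.058634
y = 5.86%

5.86%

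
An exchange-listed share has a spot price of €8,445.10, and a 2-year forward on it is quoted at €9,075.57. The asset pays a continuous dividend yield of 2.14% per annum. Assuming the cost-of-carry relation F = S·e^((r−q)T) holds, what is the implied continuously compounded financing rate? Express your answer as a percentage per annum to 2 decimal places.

From F = S·e^((r−q)T): (r − q) = ln(F/S)/T
ln(9075.57/8445.10) = ln(1.074655) = 0.072000
(r − q) = 0.072000 / (2) = 0.036000
r = ln(F/S)/T + q = 0.036000 + 0.0214 = 0.057400
r = 5.74%

5.74%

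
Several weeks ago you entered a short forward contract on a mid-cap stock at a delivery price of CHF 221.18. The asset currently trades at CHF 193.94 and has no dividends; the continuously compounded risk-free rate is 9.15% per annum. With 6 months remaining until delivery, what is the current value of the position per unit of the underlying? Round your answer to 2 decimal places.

Current fair forward for the remaining 6 months: F = S·e^(r·T), r = 0.0915
F = 193.94 · e^(0.0915 × 6/12) = 193.94 × 1.046813 = 203.0189
Value of long forward = (F − K)·e^(−rT) = (203.0189 − 221.18) · e^(−0.0915·6/12)
= -18.1611 × 0.955281 = -17.35
Short position value = −(long value) = CHF 17.35

CHF 17.35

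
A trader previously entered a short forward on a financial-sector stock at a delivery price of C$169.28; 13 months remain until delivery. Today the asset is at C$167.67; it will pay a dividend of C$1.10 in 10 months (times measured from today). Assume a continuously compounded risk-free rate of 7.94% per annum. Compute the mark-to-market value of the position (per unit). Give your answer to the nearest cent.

-C$11.31

PV(remaining dividends) I = 1.10·e^(−0.0794·10/12) = 1.0296
Current forward F = (S − I)·e^(rT) = (167.67 − 1.0296)·e^(0.0794·13/12) = 166.6404 × 1.089824 = 181.6087
Value (long) = (F − K)·e^(−rT) = (181.6087 − 169.28) × 0.917579 = 11.3126
Short position value = −(long value) = -C$11.31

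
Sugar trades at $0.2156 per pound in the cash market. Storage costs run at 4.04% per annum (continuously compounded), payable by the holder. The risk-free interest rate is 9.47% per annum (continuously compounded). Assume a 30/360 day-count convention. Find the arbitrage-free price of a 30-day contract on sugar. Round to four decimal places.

$0.2180 per pound

Net carry = r + u − y = 0.0947 + 0.0404 − 0.0000 = 0.1351
F = S·e^((r+u−y)T) = 0.2156 · e^(0.1351 × 30/360) = 0.2156 · e^0.011258
= 0.2156 × 1.011322 = $0.2180 per pound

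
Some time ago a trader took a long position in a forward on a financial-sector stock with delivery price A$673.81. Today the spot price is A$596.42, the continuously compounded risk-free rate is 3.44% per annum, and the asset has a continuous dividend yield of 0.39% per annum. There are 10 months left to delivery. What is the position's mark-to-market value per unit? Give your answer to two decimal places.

-A$60.28

Current fair forward for the remaining 10 months: F = S·e^((r − q)·T), (r − q) = 0.0344 − 0.0039 = 0.0305
F = 596.42 · e^(0.0305 × 10/12) = 596.42 × 1.025742 = 611.7730
Value of long forward = (F − K)·e^(−rT) = (611.7730 − 673.81) · e^(−0.0344·10/12)
= -62.0370 × 0.971740 = -60.28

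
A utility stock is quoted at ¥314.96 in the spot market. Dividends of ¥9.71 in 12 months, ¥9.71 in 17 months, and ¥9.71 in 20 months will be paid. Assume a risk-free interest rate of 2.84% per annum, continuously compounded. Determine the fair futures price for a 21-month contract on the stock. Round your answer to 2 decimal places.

¥301.55

PV(dividends) I = 9.71·e^(−0.0284·12/12) + 9.71·e^(−0.0284·17/12) + 9.71·e^(−0.0284·20/12)
I = 9.4381 + 9.3271 + 9.2611 = 28.0263
F = (S − I)·e^(rT) = (314.96 − 28.0263) · e^(0.0284·21/12)
= 286.9337 · e^0.049700 = 286.9337 × 1.050956 = ¥301.55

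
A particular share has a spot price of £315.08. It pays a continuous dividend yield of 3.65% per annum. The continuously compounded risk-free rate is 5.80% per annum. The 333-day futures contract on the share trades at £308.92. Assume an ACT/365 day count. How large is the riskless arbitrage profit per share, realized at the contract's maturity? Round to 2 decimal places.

£12.40 per share

Fair futures: F* = S·e^(carry·T), with carry = (r − q) = 0.0580 − 0.0365 = 0.0215
F* = 315.08 · e^(0.0215 × 333/365) = 315.08 · e^0.019615 = 315.08 × 1.019809 = £321.3214
Market £308.92 < fair £321.3214: forward underpriced → reverse cash-and-carry (short spot, go long the forward).
At maturity, profit = |F_mkt − F*| = |308.92 − 321.3214| = £12.40 per share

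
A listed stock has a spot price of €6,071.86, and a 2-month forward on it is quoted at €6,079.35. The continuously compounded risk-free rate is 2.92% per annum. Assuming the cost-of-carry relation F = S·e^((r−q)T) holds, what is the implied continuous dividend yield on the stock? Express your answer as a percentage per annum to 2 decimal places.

From F = S·e^((r−q)T): (r − q) = ln(F/S)/T
ln(6079.35/6071.86) = ln(1.001234) = 0.001233
(r − q) = 0.001233 / (2/12) = 0.007398
q = r − ln(F/S)/T = 0.0292 − 0.007398 = 0.021802
q = 2.18%

2.18%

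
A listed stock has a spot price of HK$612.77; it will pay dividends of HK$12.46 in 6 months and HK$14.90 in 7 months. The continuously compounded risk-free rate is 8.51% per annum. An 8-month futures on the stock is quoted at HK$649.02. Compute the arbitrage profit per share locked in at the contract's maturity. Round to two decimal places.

PV(dividends) I = 12.46·e^(−0.0851·6/12) + 14.90·e^(−0.0851·7/12) = 26.1193
Fair futures F* = (S − I)·e^(rT) = (612.77 − 26.1193)·e^0.056733 = 586.6507 × 1.058373 = 620.8953
Market HK$649.02 > fair 620.8953: forward overpriced → cash-and-carry (borrow at r, buy the stock and collect the dividends, short the forward).
Profit at T = |F_mkt − F*| = |649.02 − 620.8953| = HK$28.12 per share

HK$28.12 per share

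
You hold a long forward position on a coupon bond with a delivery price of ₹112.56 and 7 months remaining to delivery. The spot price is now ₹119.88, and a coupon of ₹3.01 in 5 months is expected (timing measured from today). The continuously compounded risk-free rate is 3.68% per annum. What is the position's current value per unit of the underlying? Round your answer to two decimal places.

₹6.75

PV(remaining coupons) I = 3.01·e^(−0.0368·5/12) = 2.9642
Current forward F = (S − I)·e^(rT) = (119.88 − 2.9642)·e^(0.0368·7/12) = 116.9158 × 1.021699 = 119.4528
Value (long) = (F − K)·e^(−rT) = (119.4528 − 112.56) × 0.978762 = 6.7464
Value = ₹6.75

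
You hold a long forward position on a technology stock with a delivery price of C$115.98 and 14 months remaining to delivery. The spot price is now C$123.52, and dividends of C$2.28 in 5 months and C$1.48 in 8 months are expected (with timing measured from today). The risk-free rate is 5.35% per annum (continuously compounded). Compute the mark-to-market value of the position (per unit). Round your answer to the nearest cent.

C$10.90

PV(remaining dividends) I = 2.28·e^(−0.0535·5/12) + 1.48·e^(−0.0535·8/12) = 3.6579
Current forward F = (S − I)·e^(rT) = (123.52 − 3.6579)·e^(0.0535·14/12) = 119.8621 × 1.064406 = 127.5819
Value (long) = (F − K)·e^(−rT) = (127.5819 − 115.98) × 0.939491 = 10.8999
Value = C$10.90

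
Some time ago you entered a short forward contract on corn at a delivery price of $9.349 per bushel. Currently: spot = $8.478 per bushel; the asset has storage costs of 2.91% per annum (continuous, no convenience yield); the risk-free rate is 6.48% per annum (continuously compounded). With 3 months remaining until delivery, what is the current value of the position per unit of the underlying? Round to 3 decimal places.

$0.659 per bushel

Current fair forward for the remaining 3 months: F = S·e^((r + u)·T), (r + u) = 0.0648 + 0.0291 = 0.0939
F = 8.478 · e^(0.0939 × 3/12) = 8.478 × 1.023753 = 8.6794
Value of long forward = (F − K)·e^(−rT) = (8.6794 − 9.349) · e^(−0.0648·3/12)
= -0.6696 × 0.983931 = -0.659
Short position value = −(long value) = $0.659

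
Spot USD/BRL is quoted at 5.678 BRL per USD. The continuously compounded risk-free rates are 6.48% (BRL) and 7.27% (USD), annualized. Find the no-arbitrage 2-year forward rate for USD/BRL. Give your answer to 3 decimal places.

5.589

F = S·e^((r_BRL − r_USD)T) = 5.678 · e^((0.0648 − 0.0727) × 2)
= 5.678 · e^-0.015800 = 5.678 × 0.984324
F = 5.589 BRL per USD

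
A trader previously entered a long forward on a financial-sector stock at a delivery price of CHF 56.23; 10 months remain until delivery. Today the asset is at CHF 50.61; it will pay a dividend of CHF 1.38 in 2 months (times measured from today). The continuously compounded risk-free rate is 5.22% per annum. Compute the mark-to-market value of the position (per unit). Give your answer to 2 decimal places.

-CHF 4.59

PV(remaining dividends) I = 1.38·e^(−0.0522·2/12) = 1.3680
Current forward F = (S − I)·e^(rT) = (50.61 − 1.3680)·e^(0.0522·10/12) = 49.2420 × 1.044460 = 51.4313
Value (long) = (F − K)·e^(−rT) = (51.4313 − 56.23) × 0.957433 = -4.5944
Value = -CHF 4.59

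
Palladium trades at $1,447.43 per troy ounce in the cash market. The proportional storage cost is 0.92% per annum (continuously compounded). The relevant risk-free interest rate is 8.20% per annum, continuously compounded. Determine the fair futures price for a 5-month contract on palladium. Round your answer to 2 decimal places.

Net carry = r + u − y = 0.0820 + 0.0092 − 0.0000 = 0.0912
F = S·e^((r+u−y)T) = 1447.43 · e^(0.0912 × 5/12) = 1447.43 · e^0.03800000
= 1447.43 × 1.03873123 = $1,503.49 per troy ounce

$1,503.49 per troy ounce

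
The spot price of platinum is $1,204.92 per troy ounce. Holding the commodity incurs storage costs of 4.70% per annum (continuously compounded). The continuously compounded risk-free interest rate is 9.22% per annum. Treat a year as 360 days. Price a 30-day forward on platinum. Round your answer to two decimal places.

$1,218.98 per troy ounce

Net carry = r + u − y = 0.0922 + 0.0470 − 0.0000 = 0.1392
F = S·e^((r+u−y)T) = 1204.92 · e^(0.1392 × 30/360) = 1204.92 · e^0.01160000
= 1204.92 × 1.01166754 = $1,218.98 per troy ounce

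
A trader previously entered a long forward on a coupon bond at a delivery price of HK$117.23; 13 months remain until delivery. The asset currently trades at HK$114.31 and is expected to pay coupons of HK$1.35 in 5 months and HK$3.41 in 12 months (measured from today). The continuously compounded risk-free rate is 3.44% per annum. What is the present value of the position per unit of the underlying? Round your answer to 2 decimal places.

-HK$3.26

PV(remaining coupons) I = 1.35·e^(−0.0344·5/12) + 3.41·e^(−0.0344·12/12) = 4.6255
Current forward F = (S − I)·e^(rT) = (114.31 − 4.6255)·e^(0.0344·13/12) = 109.6845 × 1.037970 = 113.8492
Value (long) = (F − K)·e^(−rT) = (113.8492 − 117.23) × 0.963419 = -3.2571
Value = -HK$3.26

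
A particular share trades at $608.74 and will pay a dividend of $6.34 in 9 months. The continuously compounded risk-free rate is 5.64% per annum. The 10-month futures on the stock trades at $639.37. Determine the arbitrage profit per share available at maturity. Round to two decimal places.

PV(dividends) I = 6.34·e^(−0.0564·9/12) = 6.0774
Fair futures F* = (S − I)·e^(rT) = (608.74 − 6.0774)·e^0.047000 = 602.6626 × 1.048122 = 631.6639
Market $639.37 > fair 631.6639: forward overpriced → cash-and-carry (borrow at r, buy the stock and collect the dividends, short the forward).
Profit at T = |F_mkt − F*| = |639.37 − 631.6639| = $7.71 per share

$7.71 per share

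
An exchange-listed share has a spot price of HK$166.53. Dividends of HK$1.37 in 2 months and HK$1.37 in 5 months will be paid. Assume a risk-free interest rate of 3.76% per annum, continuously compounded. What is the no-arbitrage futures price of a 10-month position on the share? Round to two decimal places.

PV(dividends) I = 1.37·e^(−0.0376·2/12) + 1.37·e^(−0.0376·5/12)
I = 1.3614 + 1.3487 = 2.7101
F = (S − I)·e^(rT) = (166.53 − 2.7101) · e^(0.0376·10/12)
= 163.8199 · e^0.031333 = 163.8199 × 1.031829 = HK$169.03

HK$169.03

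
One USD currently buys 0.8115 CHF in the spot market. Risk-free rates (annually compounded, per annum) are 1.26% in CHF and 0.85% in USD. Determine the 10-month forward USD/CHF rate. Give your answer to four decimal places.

By covered interest parity, F = S · (1+r_CHF)^T / (1+r_USD)^T
= 0.8115 × 1.010489 / 1.007078 = 0.8115 × 1.003387
F = 0.8142 CHF per USD

0.8142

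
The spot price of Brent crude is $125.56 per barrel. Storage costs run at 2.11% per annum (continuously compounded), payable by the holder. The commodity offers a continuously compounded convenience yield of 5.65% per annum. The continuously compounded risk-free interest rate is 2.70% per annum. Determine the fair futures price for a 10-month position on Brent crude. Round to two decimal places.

Net carry = r + u − y = 0.0270 + 0.0211 − 0.0565 = -0.0084
F = S·e^((r+u−y)T) = 125.56 · e^(-0.0084 × 10/12) = 125.56 · e^-0.007000
= 125.56 × 0.993024 = $124.68 per barrel

$124.68 per barrel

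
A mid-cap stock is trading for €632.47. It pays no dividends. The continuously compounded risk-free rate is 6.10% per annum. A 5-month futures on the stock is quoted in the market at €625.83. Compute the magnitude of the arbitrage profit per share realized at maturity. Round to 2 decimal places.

€22.92 per share

Fair futures: F* = S·e^(carry·T), with carry = r = 0.0610
F* = 632.47 · e^(0.0610 × 5/12) = 632.47 · e^0.025417 = 632.47 × 1.025743 = €648.7517
Market €625.83 < fair €648.7517: forward underpriced → reverse cash-and-carry (short spot, go long the forward).
At maturity, profit = |F_mkt − F*| = |625.83 − 648.7517| = €22.92 per share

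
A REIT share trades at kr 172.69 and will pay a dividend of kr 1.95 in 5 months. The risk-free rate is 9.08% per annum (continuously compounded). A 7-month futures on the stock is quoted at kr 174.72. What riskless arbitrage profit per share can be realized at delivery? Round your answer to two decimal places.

PV(dividends) I = 1.95·e^(−0.0908·5/12) = 1.8776
Fair futures F* = (S − I)·e^(rT) = (172.69 − 1.8776)·e^0.052967 = 170.8124 × 1.054395 = 180.1037
Market kr 174.72 < fair 180.1037: forward underpriced → reverse cash-and-carry (short the stock, invest proceeds at r, pay the dividends, go long the forward).
Profit at T = |F_mkt − F*| = |174.72 − 180.1037| = kr 5.38 per share

kr 5.38 per share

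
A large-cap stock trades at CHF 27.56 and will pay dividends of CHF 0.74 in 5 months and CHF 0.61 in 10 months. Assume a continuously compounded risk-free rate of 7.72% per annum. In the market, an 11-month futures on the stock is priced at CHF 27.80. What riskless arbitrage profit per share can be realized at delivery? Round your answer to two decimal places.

PV(dividends) I = 0.74·e^(−0.0772·5/12) + 0.61·e^(−0.0772·10/12) = 1.2886
Fair futures F* = (S − I)·e^(rT) = (27.56 − 1.2886)·e^0.070767 = 26.2714 × 1.073331 = 28.1979
Market CHF 27.80 < fair 28.1979: forward underpriced → reverse cash-and-carry (short the stock, invest proceeds at r, pay the dividends, go long the forward).
Profit at T = |F_mkt − F*| = |27.80 − 28.1979| = CHF 0.40 per share

CHF 0.40 per share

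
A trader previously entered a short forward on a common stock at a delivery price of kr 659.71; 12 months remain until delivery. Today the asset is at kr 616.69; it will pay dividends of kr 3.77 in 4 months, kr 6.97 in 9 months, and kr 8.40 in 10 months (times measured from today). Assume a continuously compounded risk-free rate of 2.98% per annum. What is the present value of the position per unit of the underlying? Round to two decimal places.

PV(remaining dividends) I = 3.77·e^(−0.0298·4/12) + 6.97·e^(−0.0298·9/12) + 8.40·e^(−0.0298·10/12) = 18.7427
Current forward F = (S − I)·e^(rT) = (616.69 − 18.7427)·e^(0.0298·12/12) = 597.9473 × 1.030248 = 616.0340
Value (long) = (F − K)·e^(−rT) = (616.0340 − 659.71) × 0.970640 = -42.3937
Short position value = −(long value) = kr 42.39

kr 42.39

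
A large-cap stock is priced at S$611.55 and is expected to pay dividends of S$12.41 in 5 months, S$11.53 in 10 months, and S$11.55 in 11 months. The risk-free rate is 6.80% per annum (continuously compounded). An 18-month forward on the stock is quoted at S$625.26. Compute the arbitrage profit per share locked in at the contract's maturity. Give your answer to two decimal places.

PV(dividends) I = 12.41·e^(−0.0680·5/12) + 11.53·e^(−0.0680·10/12) + 11.55·e^(−0.0680·11/12) = 33.8101
Fair forward F* = (S − I)·e^(rT) = (611.55 − 33.8101)·e^0.102000 = 577.7399 × 1.107383 = 639.7793
Market S$625.26 < fair 639.7793: forward underpriced → reverse cash-and-carry (short the stock, invest proceeds at r, pay the dividends, go long the forward).
Profit at T = |F_mkt − F*| = |625.26 − 639.7793| = S$14.52 per share

S$14.52 per share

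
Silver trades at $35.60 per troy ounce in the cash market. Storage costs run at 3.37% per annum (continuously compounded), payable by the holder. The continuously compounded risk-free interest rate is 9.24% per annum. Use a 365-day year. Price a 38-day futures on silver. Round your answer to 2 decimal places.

Net carry = r + u − y = 0.0924 + 0.0337 − 0.0000 = 0.1261
F = S·e^((r+u−y)T) = 35.60 · e^(0.1261 × 38/365) = 35.60 · e^0.013128
= 35.60 × 1.013215 = $36.07 per troy ounce

$36.07 per troy ounce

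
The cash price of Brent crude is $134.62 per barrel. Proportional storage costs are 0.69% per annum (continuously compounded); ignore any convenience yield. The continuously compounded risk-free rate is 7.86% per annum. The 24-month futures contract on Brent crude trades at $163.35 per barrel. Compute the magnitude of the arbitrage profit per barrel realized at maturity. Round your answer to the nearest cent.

$3.62 per barrel

Fair futures: F* = S·e^(carry·T), with carry = (r + u) = 0.0786 + 0.0069 = 0.0855
F* = 134.62 · e^(0.0855 × 24/12) = 134.62 · e^0.171000 = 134.62 × 1.186491 = $159.7254
Market $163.35 > fair $159.7254: forward overpriced → cash-and-carry (buy spot, short the forward).
At maturity, profit = |F_mkt − F*| = |163.35 − 159.7254| = $3.62 per barrel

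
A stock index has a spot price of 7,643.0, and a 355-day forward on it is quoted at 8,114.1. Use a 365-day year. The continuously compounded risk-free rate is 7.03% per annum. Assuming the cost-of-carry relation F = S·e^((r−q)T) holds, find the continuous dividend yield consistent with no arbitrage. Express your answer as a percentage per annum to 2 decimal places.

From F = S·e^((r−q)T): (r − q) = ln(F/S)/T
ln(8114.1/7643.0) = ln(1.061638) = 0.059813
(r − q) = 0.059813 / (355/365) = 0.061498
q = r − ln(F/S)/T = 0.0703 − 0.061498 = 0.008802
q = 0.88%

0.88%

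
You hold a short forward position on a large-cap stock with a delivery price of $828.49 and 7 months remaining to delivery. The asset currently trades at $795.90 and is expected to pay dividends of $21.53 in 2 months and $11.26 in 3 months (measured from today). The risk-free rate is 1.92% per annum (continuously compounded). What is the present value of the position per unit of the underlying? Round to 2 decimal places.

PV(remaining dividends) I = 21.53·e^(−0.0192·2/12) + 11.26·e^(−0.0192·3/12) = 32.6673
Current forward F = (S − I)·e^(rT) = (795.90 − 32.6673)·e^(0.0192·7/12) = 763.2327 × 1.011263 = 771.8290
Value (long) = (F − K)·e^(−rT) = (771.8290 − 828.49) × 0.988862 = -56.0299
Short position value = −(long value) = $56.03

$56.03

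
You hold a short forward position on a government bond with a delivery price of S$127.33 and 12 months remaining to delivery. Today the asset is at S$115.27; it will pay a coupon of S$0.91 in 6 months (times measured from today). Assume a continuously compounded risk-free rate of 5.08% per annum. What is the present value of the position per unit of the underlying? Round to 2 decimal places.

S$6.64

PV(remaining coupons) I = 0.91·e^(−0.0508·6/12) = 0.8872
Current forward F = (S − I)·e^(rT) = (115.27 − 0.8872)·e^(0.0508·12/12) = 114.3828 × 1.052112 = 120.3435
Value (long) = (F − K)·e^(−rT) = (120.3435 − 127.33) × 0.950469 = -6.6405
Short position value = −(long value) = S$6.64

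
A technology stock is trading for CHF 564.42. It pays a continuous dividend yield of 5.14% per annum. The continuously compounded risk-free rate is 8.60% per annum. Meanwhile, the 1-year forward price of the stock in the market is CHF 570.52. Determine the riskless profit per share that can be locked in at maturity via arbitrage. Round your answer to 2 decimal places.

CHF 13.77 per share

Fair forward: F* = S·e^(carry·T), with carry = (r − q) = 0.0860 − 0.0514 = 0.0346
F* = 564.42 · e^(0.0346 × 1) = 564.42 · e^0.034600 = 564.42 × 1.035206 = CHF 584.2910
Market CHF 570.52 < fair CHF 584.2910: forward underpriced → reverse cash-and-carry (short spot, go long the forward).
At maturity, profit = |F_mkt − F*| = |570.52 − 584.2910| = CHF 13.77 per share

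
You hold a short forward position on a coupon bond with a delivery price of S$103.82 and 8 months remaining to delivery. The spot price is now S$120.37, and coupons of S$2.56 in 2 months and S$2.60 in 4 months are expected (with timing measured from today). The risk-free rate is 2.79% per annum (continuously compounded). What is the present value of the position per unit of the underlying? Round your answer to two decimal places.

PV(remaining coupons) I = 2.56·e^(−0.0279·2/12) + 2.60·e^(−0.0279·4/12) = 5.1241
Current forward F = (S − I)·e^(rT) = (120.37 − 5.1241)·e^(0.0279·8/12) = 115.2459 × 1.018774 = 117.4095
Value (long) = (F − K)·e^(−rT) = (117.4095 − 103.82) × 0.981572 = 13.3391
Short position value = −(long value) = -S$13.34

-S$13.34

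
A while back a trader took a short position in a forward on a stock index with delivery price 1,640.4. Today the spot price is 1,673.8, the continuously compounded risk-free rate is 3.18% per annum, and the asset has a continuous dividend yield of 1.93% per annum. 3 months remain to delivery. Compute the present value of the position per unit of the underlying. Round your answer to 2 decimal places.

-38.33

Current fair forward for the remaining 3 months: F = S·e^((r − q)·T), (r − q) = 0.0318 − 0.0193 = 0.0125
F = 1673.8 · e^(0.0125 × 3/12) = 1673.8 × 1.00312989 = 1679.0388
Value of long forward = (F − K)·e^(−rT) = (1679.0388 − 1640.4) · e^(−0.0318·3/12)
= 38.6388 × 0.99208152 = 38.33
Short position value = −(long value) = -38.33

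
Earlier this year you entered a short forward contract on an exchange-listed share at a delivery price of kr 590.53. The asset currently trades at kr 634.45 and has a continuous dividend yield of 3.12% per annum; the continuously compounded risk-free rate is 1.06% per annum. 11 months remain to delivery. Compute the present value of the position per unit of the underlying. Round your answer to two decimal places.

-kr 31.74

Current fair forward for the remaining 11 months: F = S·e^((r − q)·T), (r − q) = 0.0106 − 0.0312 = -0.0206
F = 634.45 · e^(-0.0206 × 11/12) = 634.45 × 0.981294 = 622.5820
Value of long forward = (F − K)·e^(−rT) = (622.5820 − 590.53) · e^(−0.0106·11/12)
= 32.0520 × 0.990330 = 31.74
Short position value = −(long value) = -kr 31.74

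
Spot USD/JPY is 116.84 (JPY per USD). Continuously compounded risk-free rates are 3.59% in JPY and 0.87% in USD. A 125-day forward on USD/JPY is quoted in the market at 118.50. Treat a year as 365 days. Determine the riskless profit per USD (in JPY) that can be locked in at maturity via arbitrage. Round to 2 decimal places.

Fair forward: F* = S·e^(carry·T), with carry = (r_JPY − r_USD) = 0.0359 − 0.0087 = 0.0272
F* = 116.84 · e^(0.0272 × 125/365) = 116.84 · e^0.009315 = 116.84 × 1.009359 = 117.9335
Market 118.50 > fair 117.9335: forward overpriced → cash-and-carry (buy spot, short the forward).
At maturity, profit = |F_mkt − F*| = |118.50 − 117.9335| = 0.57 per USD (in JPY)

0.57 per USD (in JPY)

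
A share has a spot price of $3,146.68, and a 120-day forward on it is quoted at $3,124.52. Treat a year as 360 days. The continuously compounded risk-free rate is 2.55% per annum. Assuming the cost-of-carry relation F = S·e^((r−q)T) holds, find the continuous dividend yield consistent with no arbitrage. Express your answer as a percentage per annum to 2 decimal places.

4.67%

From F = S·e^((r−q)T): (r − q) = ln(F/S)/T
ln(3124.52/3146.68) = ln(0.992958) = -0.007067
(r − q) = -0.007067 / (120/360) = -0.021201
q = r − ln(F/S)/T = 0.0255 + 0.021201 = 0.046701
q = 4.67%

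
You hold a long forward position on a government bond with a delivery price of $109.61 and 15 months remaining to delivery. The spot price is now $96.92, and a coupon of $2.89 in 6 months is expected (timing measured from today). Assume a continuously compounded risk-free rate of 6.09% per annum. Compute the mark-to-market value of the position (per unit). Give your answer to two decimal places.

-$7.46

PV(remaining coupons) I = 2.89·e^(−0.0609·6/12) = 2.8033
Current forward F = (S − I)·e^(rT) = (96.92 − 2.8033)·e^(0.0609·15/12) = 94.1167 × 1.079097 = 101.5610
Value (long) = (F − K)·e^(−rT) = (101.5610 − 109.61) × 0.926700 = -7.4590
Value = -$7.46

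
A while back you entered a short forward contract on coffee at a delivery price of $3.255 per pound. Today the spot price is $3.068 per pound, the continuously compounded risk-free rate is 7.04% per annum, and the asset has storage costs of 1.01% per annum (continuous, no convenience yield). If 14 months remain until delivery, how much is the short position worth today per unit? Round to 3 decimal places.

-$0.106 per pound

Current fair forward for the remaining 14 months: F = S·e^((r + u)·T), (r + u) = 0.0704 + 0.0101 = 0.0805
F = 3.068 · e^(0.0805 × 14/12) = 3.068 × 1.098468 = 3.3701
Value of long forward = (F − K)·e^(−rT) = (3.3701 − 3.255) · e^(−0.0704·14/12)
= 0.1151 × 0.921149 = 0.106
Short position value = −(long value) = -$0.106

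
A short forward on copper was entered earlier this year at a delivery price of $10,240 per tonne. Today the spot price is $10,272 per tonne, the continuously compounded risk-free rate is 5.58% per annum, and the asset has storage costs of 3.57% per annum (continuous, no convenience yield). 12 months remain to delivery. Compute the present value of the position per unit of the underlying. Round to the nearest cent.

-$961.08 per tonne

Current fair forward for the remaining 12 months: F = S·e^((r + u)·T), (r + u) = 0.0558 + 0.0357 = 0.0915
F = 10272 · e^(0.0915 × 12/12) = 10272 × 1.09581678 = 11256.2300
Value of long forward = (F − K)·e^(−rT) = (11256.2300 − 10240) · e^(−0.0558·12/12)
= 1016.2300 × 0.94572826 = 961.08
Short position value = −(long value) = -$961.08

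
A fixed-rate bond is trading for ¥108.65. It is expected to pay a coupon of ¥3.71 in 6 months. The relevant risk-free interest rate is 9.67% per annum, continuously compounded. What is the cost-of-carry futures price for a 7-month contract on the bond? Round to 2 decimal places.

¥111.21

PV(coupons) I = 3.71·e^(−0.0967·6/12)
I = 3.5349
F = (S − I)·e^(rT) = (108.65 − 3.5349) · e^(0.0967·7/12)
= 105.1151 · e^0.056408 = 105.1151 × 1.058029 = ¥111.21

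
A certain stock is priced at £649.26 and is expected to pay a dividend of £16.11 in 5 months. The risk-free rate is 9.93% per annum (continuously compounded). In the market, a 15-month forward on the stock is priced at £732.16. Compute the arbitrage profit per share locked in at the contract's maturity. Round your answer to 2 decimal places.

£14.60 per share

PV(dividends) I = 16.11·e^(−0.0993·5/12) = 15.4570
Fair forward F* = (S − I)·e^(rT) = (649.26 − 15.4570)·e^0.124125 = 633.8030 × 1.132157 = 717.5645
Market £732.16 > fair 717.5645: forward overpriced → cash-and-carry (borrow at r, buy the stock and collect the dividends, short the forward).
Profit at T = |F_mkt − F*| = |732.16 − 717.5645| = £14.60 per share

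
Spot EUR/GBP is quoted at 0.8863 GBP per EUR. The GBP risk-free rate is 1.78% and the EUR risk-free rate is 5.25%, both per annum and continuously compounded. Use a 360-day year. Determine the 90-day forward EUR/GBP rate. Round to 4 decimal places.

F = S·e^((r_GBP − r_EUR)T) = 0.8863 · e^((0.0178 − 0.0525) × 90/360)
= 0.8863 · e^-0.008675 = 0.8863 × 0.991363
F = 0.8786 GBP per EUR

0.8786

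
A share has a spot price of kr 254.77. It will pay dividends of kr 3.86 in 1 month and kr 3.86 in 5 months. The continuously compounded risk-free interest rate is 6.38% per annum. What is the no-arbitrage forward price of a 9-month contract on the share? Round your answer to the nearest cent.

kr 259.29

PV(dividends) I = 3.86·e^(−0.0638·1/12) + 3.86·e^(−0.0638·5/12)
I = 3.8395 + 3.7587 = 7.5982
F = (S − I)·e^(rT) = (254.77 − 7.5982) · e^(0.0638·9/12)
= 247.1718 · e^0.047850 = 247.1718 × 1.049013 = kr 259.29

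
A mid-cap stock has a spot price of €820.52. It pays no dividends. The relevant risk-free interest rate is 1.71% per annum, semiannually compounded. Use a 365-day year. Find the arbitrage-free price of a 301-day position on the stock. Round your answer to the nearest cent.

€832.12

F = S · (1+r/2)^(2T)
= 820.52 × 1.014141
F = €832.12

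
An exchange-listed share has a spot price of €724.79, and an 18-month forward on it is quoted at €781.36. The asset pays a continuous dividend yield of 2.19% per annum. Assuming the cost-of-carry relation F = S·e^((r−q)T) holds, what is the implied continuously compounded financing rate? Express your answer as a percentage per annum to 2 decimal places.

7.20%

From F = S·e^((r−q)T): (r − q) = ln(F/S)/T
ln(781.36/724.79) = ln(1.078050) = 0.075154
(r − q) = 0.075154 / (18/12) = 0.050103
r = ln(F/S)/T + q = 0.050103 + 0.0219 = 0.072003
r = 7.20%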